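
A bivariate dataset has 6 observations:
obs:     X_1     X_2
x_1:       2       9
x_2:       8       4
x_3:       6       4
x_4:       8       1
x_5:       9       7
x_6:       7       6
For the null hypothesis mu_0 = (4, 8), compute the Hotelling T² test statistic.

Step 1 — sample mean vector:
  mean(X_1) = (2 + 8 + 6 + 8 + 9 + 7) / 6 = 40/6 = 6.6667
  mean(X_2) = (9 + 4 + 4 + 1 + 7 + 6) / 6 = 31/6 = 5.1667
  x̄ = (6.6667, 5.1667),  deviation x̄ - mu_0 = (6.6667, 5.1667) - (4, 8) = (2.6667, -2.8333).

Step 2 — sample covariance matrix, S[i,j] = (1/(n-1)) · Σ_k (x_{k,i} - mean_i) · (x_{k,j} - mean_j), divisor n-1 = 5:
  S[X_1,X_1] = ((-4.6667)·(-4.6667) + (1.3333)·(1.3333) + (-0.6667)·(-0.6667) + (1.3333)·(1.3333) + (2.3333)·(2.3333) + (0.3333)·(0.3333)) / 5 = 31.3333/5 = 6.2667
  S[X_1,X_2] = ((-4.6667)·(3.8333) + (1.3333)·(-1.1667) + (-0.6667)·(-1.1667) + (1.3333)·(-4.1667) + (2.3333)·(1.8333) + (0.3333)·(0.8333)) / 5 = -19.6667/5 = -3.9333
  S[X_2,X_2] = ((3.8333)·(3.8333) + (-1.1667)·(-1.1667) + (-1.1667)·(-1.1667) + (-4.1667)·(-4.1667) + (1.8333)·(1.8333) + (0.8333)·(0.8333)) / 5 = 38.8333/5 = 7.7667
  S = [[6.2667, -3.9333],
 [-3.9333, 7.7667]].

Step 3 — invert S. det(S) = 6.2667·7.7667 - (-3.9333)² = 33.2.
  S^{-1} = (1/det) · [[d, -b], [-b, a]] = [[0.2339, 0.1185],
 [0.1185, 0.1888]].

Step 4 — quadratic form (x̄ - mu_0)^T · S^{-1} · (x̄ - mu_0):
  S^{-1} · (x̄ - mu_0) = (0.2882, -0.2189),
  (x̄ - mu_0)^T · [...] = (2.6667)·(0.2882) + (-2.8333)·(-0.2189) = 1.3886.

Step 5 — scale by n: T² = 6 · 1.3886 = 8.3313.

T² ≈ 8.3313


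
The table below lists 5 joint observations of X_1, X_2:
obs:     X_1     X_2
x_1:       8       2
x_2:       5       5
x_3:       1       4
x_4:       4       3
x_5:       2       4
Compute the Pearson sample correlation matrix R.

Step 1 — column means:
  mean(X_1) = (8 + 5 + 1 + 4 + 2) / 5 = 20/5 = 4
  mean(X_2) = (2 + 5 + 4 + 3 + 4) / 5 = 18/5 = 3.6

Step 2 — sample variances and covariances s[i,j] = (1/(n-1)) · Σ_k (x_{k,i} - mean_i) · (x_{k,j} - mean_j), with n-1 = 4:
  s[X_1,X_1] = ((4)·(4) + (1)·(1) + (-3)·(-3) + (0)·(0) + (-2)·(-2)) / 4 = 30/4 = 7.5
  s[X_1,X_2] = ((4)·(-1.6) + (1)·(1.4) + (-3)·(0.4) + (0)·(-0.6) + (-2)·(0.4)) / 4 = -7/4 = -1.75
  s[X_2,X_2] = ((-1.6)·(-1.6) + (1.4)·(1.4) + (0.4)·(0.4) + (-0.6)·(-0.6) + (0.4)·(0.4)) / 4 = 5.2/4 = 1.3
  Sample standard deviations s_i = √(s[i,i]):
  s(X_1) = √(7.5) = 2.7386
  s(X_2) = √(1.3) = 1.1402

Step 3 — r_{ij} = s_{ij} / (s_i · s_j):
  r[X_1,X_1] = 1 (diagonal).
  r[X_1,X_2] = -1.75 / (2.7386 · 1.1402) = -1.75 / 3.1225 = -0.5604
  r[X_2,X_2] = 1 (diagonal).

R is symmetric with unit diagonal. Assembling:

R = [[1, -0.5604],
 [-0.5604, 1]]


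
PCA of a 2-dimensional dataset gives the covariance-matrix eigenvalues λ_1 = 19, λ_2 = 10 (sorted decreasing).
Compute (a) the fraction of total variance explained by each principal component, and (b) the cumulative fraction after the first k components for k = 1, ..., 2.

Step 1 — total variance = trace(Sigma) = Σ λ_i = 19 + 10 = 29.

Step 2 — fraction explained by component i = λ_i / Σ λ:
  PC1: 19/29 = 0.6552
  PC2: 10/29 = 0.3448

Step 3 — cumulative fraction after k components = (λ_1 + ... + λ_k) / Σ λ:
  k = 1: 19/29 = 0.6552
  k = 2: (19 + 10)/29 = 29/29 = 1

Summary (fraction, with percent):

explained: PC1 0.6552 (65.52%), PC2 0.3448 (34.48%);  cumulative: 0.6552, 1


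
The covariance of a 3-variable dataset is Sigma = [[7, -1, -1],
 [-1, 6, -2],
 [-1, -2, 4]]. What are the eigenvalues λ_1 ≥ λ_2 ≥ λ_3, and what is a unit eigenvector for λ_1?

Step 1 — characteristic polynomial p(λ) = det(λI - Sigma) = λ³ - tr·λ² + c_1·λ - det, where tr = trace, c_1 = sum of the principal 2×2 minors, det = det(Sigma):
  tr = 7 + 6 + 4 = 17,
  c_1 = (7·6 - (-1)²) + (7·4 - (-1)²) + (6·4 - (-2)²) = 41 + 27 + 20 = 88,
  det = 7·(6·4 - (-2)²) - (-1)·((-1)·4 - (-2)·(-1)) + (-1)·((-1)·(-2) - 6·(-1)) = 7·(20) - (-1)·(-6) + (-1)·(8) = 126.
  So p(λ) = λ³ - 17λ² + 88λ - 126.
Step 2 — look for an integer root (rational root theorem: any rational root is an integer divisor of 126). Testing λ = 7:
  p(7) = 343 - 833 + 616 - 126 = 0  ✓
  Dividing out (λ - 7): p(λ) = (λ - 7)(λ² - 10λ + 18).
Step 3 — remaining eigenvalues from the quadratic λ² - 10λ + 18 = 0:
  Δ = 10² - 4·18 = 100 - 72 = 28,  λ = (10 ± √28)/2 = (10 ± 5.2915)/2 ≈ 7.6458 or 2.3542.
  Sorted: λ_1 = 7.6458,  λ_2 = 7,  λ_3 = 2.3542  (check: sum = 17 = tr ✓).

Step 4 — unit eigenvector for λ_1 ≈ 7.6458: v spans the null space of (Sigma - λ_1 I), whose rows are
  r_1 = (-0.6458, -1, -1),  r_2 = (-1, -1.6458, -2),  r_3 = (-1, -2, -3.6458).
  v is orthogonal to every row, so take v ∝ r_1 × r_2 = ((-1)·(-2) - (-1)·(-1.6458), (-1)·(-1) - (-0.6458)·(-2), (-0.6458)·(-1.6458) - (-1)·(-1)) ≈ (0.3542, -0.2915, 0.0627).
  Let u = (0.3542, -0.2915, 0.0627).
  ||u|| = √((0.3542)² + (-0.2915)² + (0.0627)²) = √(0.2144) ≈ 0.463,  v_1 = u/||u|| ≈ (0.7651, -0.6295, 0.1355) (||v_1|| = 1).

λ_1 = 7.6458,  λ_2 = 7,  λ_3 = 2.3542;  v_1 ≈ (0.7651, -0.6295, 0.1355)


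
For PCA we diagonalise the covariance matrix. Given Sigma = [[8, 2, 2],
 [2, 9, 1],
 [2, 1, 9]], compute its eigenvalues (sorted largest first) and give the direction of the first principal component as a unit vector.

Step 1 — characteristic polynomial p(λ) = det(λI - Sigma) = λ³ - tr·λ² + c_1·λ - det, where tr = trace, c_1 = sum of the principal 2×2 minors, det = det(Sigma):
  tr = 8 + 9 + 9 = 26,
  c_1 = (8·9 - (2)²) + (8·9 - (2)²) + (9·9 - (1)²) = 68 + 68 + 80 = 216,
  det = 8·(9·9 - (1)²) - (2)·((2)·9 - (1)·(2)) + (2)·((2)·(1) - 9·(2)) = 8·(80) - (2)·(16) + (2)·(-16) = 576.
  So p(λ) = λ³ - 26λ² + 216λ - 576.
Step 2 — look for an integer root (rational root theorem: any rational root is an integer divisor of 576). Testing λ = 6:
  p(6) = 216 - 936 + 1296 - 576 = 0  ✓
  Dividing out (λ - 6): p(λ) = (λ - 6)(λ² - 20λ + 96).
Step 3 — remaining eigenvalues from the quadratic λ² - 20λ + 96 = 0:
  Δ = 20² - 4·96 = 400 - 384 = 16,  λ = (20 ± √16)/2 = (20 ± 4)/2 = 12 or 8.
  Sorted: λ_1 = 12,  λ_2 = 8,  λ_3 = 6  (check: sum = 26 = tr ✓).

Step 4 — unit eigenvector for λ_1 = 12: v spans the null space of (Sigma - λ_1 I), whose rows are
  r_1 = (-4, 2, 2),  r_2 = (2, -3, 1),  r_3 = (2, 1, -3).
  v is orthogonal to every row, so take v ∝ r_1 × r_2 = ((2)·(1) - (2)·(-3), (2)·(2) - (-4)·(1), (-4)·(-3) - (2)·(2)) = (8, 8, 8).
  Rescale (divide by 8): u = (1, 1, 1).
  ||u|| = √((1)² + (1)² + (1)²) = √(3) ≈ 1.7321,  v_1 = u/||u|| ≈ (0.5774, 0.5774, 0.5774) (||v_1|| = 1).

λ_1 = 12,  λ_2 = 8,  λ_3 = 6;  v_1 ≈ (0.5774, 0.5774, 0.5774)


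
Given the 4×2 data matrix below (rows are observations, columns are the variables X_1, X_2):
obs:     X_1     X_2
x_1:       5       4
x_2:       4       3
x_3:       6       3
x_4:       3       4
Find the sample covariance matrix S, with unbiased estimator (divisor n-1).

Step 1 — column means:
  mean(X_1) = (5 + 4 + 6 + 3) / 4 = 18/4 = 4.5
  mean(X_2) = (4 + 3 + 3 + 4) / 4 = 14/4 = 3.5

Step 2 — sample covariance S[i,j] = (1/(n-1)) · Σ_k (x_{k,i} - mean_i) · (x_{k,j} - mean_j), with n-1 = 3.
  S[X_1,X_1] = ((0.5)·(0.5) + (-0.5)·(-0.5) + (1.5)·(1.5) + (-1.5)·(-1.5)) / 3 = 5/3 = 1.6667
  S[X_1,X_2] = ((0.5)·(0.5) + (-0.5)·(-0.5) + (1.5)·(-0.5) + (-1.5)·(0.5)) / 3 = -1/3 = -0.3333
  S[X_2,X_2] = ((0.5)·(0.5) + (-0.5)·(-0.5) + (-0.5)·(-0.5) + (0.5)·(0.5)) / 3 = 1/3 = 0.3333

S is symmetric (S[j,i] = S[i,j]). Assembling:

S = [[1.6667, -0.3333],
 [-0.3333, 0.3333]]


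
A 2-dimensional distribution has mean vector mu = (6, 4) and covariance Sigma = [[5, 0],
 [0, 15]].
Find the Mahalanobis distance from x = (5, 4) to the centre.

Step 1 — centre the observation: (x - mu) = (-1, 0).

Step 2 — invert Sigma. det(Sigma) = 5·15 - (0)² = 75.
  Sigma^{-1} = (1/det) · [[d, -b], [-b, a]] = [[0.2, 0],
 [0, 0.0667]].

Step 3 — form the quadratic (x - mu)^T · Sigma^{-1} · (x - mu):
  Sigma^{-1} · (x - mu) = (-0.2, 0).
  (x - mu)^T · [Sigma^{-1} · (x - mu)] = (-1)·(-0.2) + (0)·(0) = 0.2.

Step 4 — take square root: d = √(0.2) ≈ 0.4472.

d(x, mu) = √(0.2) ≈ 0.4472


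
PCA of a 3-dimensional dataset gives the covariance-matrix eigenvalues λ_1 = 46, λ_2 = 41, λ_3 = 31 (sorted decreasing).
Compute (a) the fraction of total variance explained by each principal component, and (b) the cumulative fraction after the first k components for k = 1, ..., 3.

Step 1 — total variance = trace(Sigma) = Σ λ_i = 46 + 41 + 31 = 118.

Step 2 — fraction explained by component i = λ_i / Σ λ:
  PC1: 46/118 = 0.3898
  PC2: 41/118 = 0.3475
  PC3: 31/118 = 0.2627

Step 3 — cumulative fraction after k components = (λ_1 + ... + λ_k) / Σ λ:
  k = 1: 46/118 = 0.3898
  k = 2: (46 + 41)/118 = 87/118 = 0.7373
  k = 3: (46 + 41 + 31)/118 = 118/118 = 1

Summary (fraction, with percent):

explained: PC1 0.3898 (38.98%), PC2 0.3475 (34.75%), PC3 0.2627 (26.27%);  cumulative: 0.3898, 0.7373, 1


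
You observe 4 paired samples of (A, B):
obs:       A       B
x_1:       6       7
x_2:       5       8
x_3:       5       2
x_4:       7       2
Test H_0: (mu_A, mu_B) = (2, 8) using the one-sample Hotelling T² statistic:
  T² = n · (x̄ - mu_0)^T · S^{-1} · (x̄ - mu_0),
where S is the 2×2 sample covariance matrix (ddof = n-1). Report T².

Step 1 — sample mean vector:
  mean(A) = (6 + 5 + 5 + 7) / 4 = 23/4 = 5.75
  mean(B) = (7 + 8 + 2 + 2) / 4 = 19/4 = 4.75
  x̄ = (5.75, 4.75),  deviation x̄ - mu_0 = (5.75, 4.75) - (2, 8) = (3.75, -3.25).

Step 2 — sample covariance matrix, S[i,j] = (1/(n-1)) · Σ_k (x_{k,i} - mean_i) · (x_{k,j} - mean_j), divisor n-1 = 3:
  S[A,A] = ((0.25)·(0.25) + (-0.75)·(-0.75) + (-0.75)·(-0.75) + (1.25)·(1.25)) / 3 = 2.75/3 = 0.9167
  S[A,B] = ((0.25)·(2.25) + (-0.75)·(3.25) + (-0.75)·(-2.75) + (1.25)·(-2.75)) / 3 = -3.25/3 = -1.0833
  S[B,B] = ((2.25)·(2.25) + (3.25)·(3.25) + (-2.75)·(-2.75) + (-2.75)·(-2.75)) / 3 = 30.75/3 = 10.25
  S = [[0.9167, -1.0833],
 [-1.0833, 10.25]].

Step 3 — invert S. det(S) = 0.9167·10.25 - (-1.0833)² = 8.2222.
  S^{-1} = (1/det) · [[d, -b], [-b, a]] = [[1.2466, 0.1318],
 [0.1318, 0.1115]].

Step 4 — quadratic form (x̄ - mu_0)^T · S^{-1} · (x̄ - mu_0):
  S^{-1} · (x̄ - mu_0) = (4.2466, 0.1318),
  (x̄ - mu_0)^T · [...] = (3.75)·(4.2466) + (-3.25)·(0.1318) = 15.4966.

Step 5 — scale by n: T² = 4 · 15.4966 = 61.9865.

T² ≈ 61.9865


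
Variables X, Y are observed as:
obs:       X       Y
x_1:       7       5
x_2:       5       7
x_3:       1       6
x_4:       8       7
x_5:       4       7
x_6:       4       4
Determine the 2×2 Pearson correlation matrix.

Step 1 — column means:
  mean(X) = (7 + 5 + 1 + 8 + 4 + 4) / 6 = 29/6 = 4.8333
  mean(Y) = (5 + 7 + 6 + 7 + 7 + 4) / 6 = 36/6 = 6

Step 2 — sample variances and covariances s[i,j] = (1/(n-1)) · Σ_k (x_{k,i} - mean_i) · (x_{k,j} - mean_j), with n-1 = 5:
  s[X,X] = ((2.1667)·(2.1667) + (0.1667)·(0.1667) + (-3.8333)·(-3.8333) + (3.1667)·(3.1667) + (-0.8333)·(-0.8333) + (-0.8333)·(-0.8333)) / 5 = 30.8333/5 = 6.1667
  s[X,Y] = ((2.1667)·(-1) + (0.1667)·(1) + (-3.8333)·(0) + (3.1667)·(1) + (-0.8333)·(1) + (-0.8333)·(-2)) / 5 = 2/5 = 0.4
  s[Y,Y] = ((-1)·(-1) + (1)·(1) + (0)·(0) + (1)·(1) + (1)·(1) + (-2)·(-2)) / 5 = 8/5 = 1.6
  Sample standard deviations s_i = √(s[i,i]):
  s(X) = √(6.1667) = 2.4833
  s(Y) = √(1.6) = 1.2649

Step 3 — r_{ij} = s_{ij} / (s_i · s_j):
  r[X,X] = 1 (diagonal).
  r[X,Y] = 0.4 / (2.4833 · 1.2649) = 0.4 / 3.1411 = 0.1273
  r[Y,Y] = 1 (diagonal).

R is symmetric with unit diagonal. Assembling:

R = [[1, 0.1273],
 [0.1273, 1]]


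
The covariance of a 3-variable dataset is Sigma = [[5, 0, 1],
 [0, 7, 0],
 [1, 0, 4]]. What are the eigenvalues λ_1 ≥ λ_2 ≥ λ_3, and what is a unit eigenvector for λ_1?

Step 1 — characteristic polynomial p(λ) = det(λI - Sigma) = λ³ - tr·λ² + c_1·λ - det, where tr = trace, c_1 = sum of the principal 2×2 minors, det = det(Sigma):
  tr = 5 + 7 + 4 = 16,
  c_1 = (5·7 - (0)²) + (5·4 - (1)²) + (7·4 - (0)²) = 35 + 19 + 28 = 82,
  det = 5·(7·4 - (0)²) - (0)·((0)·4 - (0)·(1)) + (1)·((0)·(0) - 7·(1)) = 5·(28) - (0)·(0) + (1)·(-7) = 133.
  So p(λ) = λ³ - 16λ² + 82λ - 133.
Step 2 — look for an integer root (rational root theorem: any rational root is an integer divisor of 133). Testing λ = 7:
  p(7) = 343 - 784 + 574 - 133 = 0  ✓
  Dividing out (λ - 7): p(λ) = (λ - 7)(λ² - 9λ + 19).
Step 3 — remaining eigenvalues from the quadratic λ² - 9λ + 19 = 0:
  Δ = 9² - 4·19 = 81 - 76 = 5,  λ = (9 ± √5)/2 = (9 ± 2.2361)/2 ≈ 5.618 or 3.382.
  Sorted: λ_1 = 7,  λ_2 = 5.618,  λ_3 = 3.382  (check: sum = 16 = tr ✓).

Step 4 — unit eigenvector for λ_1 = 7: v spans the null space of (Sigma - λ_1 I), whose rows are
  r_1 = (-2, 0, 1),  r_2 = (0, 0, 0),  r_3 = (1, 0, -3).
  v is orthogonal to every row, so take v ∝ r_1 × r_3 = ((0)·(-3) - (1)·(0), (1)·(1) - (-2)·(-3), (-2)·(0) - (0)·(1)) = (0, -5, 0).
  Rescale (divide by 5; multiply by -1 so the first nonzero entry is positive): u = (0, 1, 0).
  ||u|| = √((0)² + (1)² + (0)²) = √(1) = 1,  v_1 = u/||u|| ≈ (0, 1, 0) (||v_1|| = 1).

λ_1 = 7,  λ_2 = 5.618,  λ_3 = 3.382;  v_1 ≈ (0, 1, 0)


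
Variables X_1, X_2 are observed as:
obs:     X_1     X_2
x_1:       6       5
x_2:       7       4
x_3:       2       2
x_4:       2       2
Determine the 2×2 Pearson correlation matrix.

Step 1 — column means:
  mean(X_1) = (6 + 7 + 2 + 2) / 4 = 17/4 = 4.25
  mean(X_2) = (5 + 4 + 2 + 2) / 4 = 13/4 = 3.25

Step 2 — sample variances and covariances s[i,j] = (1/(n-1)) · Σ_k (x_{k,i} - mean_i) · (x_{k,j} - mean_j), with n-1 = 3:
  s[X_1,X_1] = ((1.75)·(1.75) + (2.75)·(2.75) + (-2.25)·(-2.25) + (-2.25)·(-2.25)) / 3 = 20.75/3 = 6.9167
  s[X_1,X_2] = ((1.75)·(1.75) + (2.75)·(0.75) + (-2.25)·(-1.25) + (-2.25)·(-1.25)) / 3 = 10.75/3 = 3.5833
  s[X_2,X_2] = ((1.75)·(1.75) + (0.75)·(0.75) + (-1.25)·(-1.25) + (-1.25)·(-1.25)) / 3 = 6.75/3 = 2.25
  Sample standard deviations s_i = √(s[i,i]):
  s(X_1) = √(6.9167) = 2.63
  s(X_2) = √(2.25) = 1.5

Step 3 — r_{ij} = s_{ij} / (s_i · s_j):
  r[X_1,X_1] = 1 (diagonal).
  r[X_1,X_2] = 3.5833 / (2.63 · 1.5) = 3.5833 / 3.9449 = 0.9083
  r[X_2,X_2] = 1 (diagonal).

R is symmetric with unit diagonal. Assembling:

R = [[1, 0.9083],
 [0.9083, 1]]


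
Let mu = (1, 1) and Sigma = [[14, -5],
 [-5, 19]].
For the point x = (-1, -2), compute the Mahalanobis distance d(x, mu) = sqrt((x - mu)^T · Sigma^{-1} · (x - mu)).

Step 1 — centre the observation: (x - mu) = (-2, -3).

Step 2 — invert Sigma. det(Sigma) = 14·19 - (-5)² = 241.
  Sigma^{-1} = (1/det) · [[d, -b], [-b, a]] = [[0.0788, 0.0207],
 [0.0207, 0.0581]].

Step 3 — form the quadratic (x - mu)^T · Sigma^{-1} · (x - mu):
  Sigma^{-1} · (x - mu) = (-0.2199, -0.2158).
  (x - mu)^T · [Sigma^{-1} · (x - mu)] = (-2)·(-0.2199) + (-3)·(-0.2158) = 1.0871.

Step 4 — take square root: d = √(1.0871) ≈ 1.0427.

d(x, mu) = √(1.0871) ≈ 1.0427


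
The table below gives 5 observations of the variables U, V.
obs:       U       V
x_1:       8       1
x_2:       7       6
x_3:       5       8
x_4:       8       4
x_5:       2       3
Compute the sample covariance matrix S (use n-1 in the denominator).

Step 1 — column means:
  mean(U) = (8 + 7 + 5 + 8 + 2) / 5 = 30/5 = 6
  mean(V) = (1 + 6 + 8 + 4 + 3) / 5 = 22/5 = 4.4

Step 2 — sample covariance S[i,j] = (1/(n-1)) · Σ_k (x_{k,i} - mean_i) · (x_{k,j} - mean_j), with n-1 = 4.
  S[U,U] = ((2)·(2) + (1)·(1) + (-1)·(-1) + (2)·(2) + (-4)·(-4)) / 4 = 26/4 = 6.5
  S[U,V] = ((2)·(-3.4) + (1)·(1.6) + (-1)·(3.6) + (2)·(-0.4) + (-4)·(-1.4)) / 4 = -4/4 = -1
  S[V,V] = ((-3.4)·(-3.4) + (1.6)·(1.6) + (3.6)·(3.6) + (-0.4)·(-0.4) + (-1.4)·(-1.4)) / 4 = 29.2/4 = 7.3

S is symmetric (S[j,i] = S[i,j]). Assembling:

S = [[6.5, -1],
 [-1, 7.3]]


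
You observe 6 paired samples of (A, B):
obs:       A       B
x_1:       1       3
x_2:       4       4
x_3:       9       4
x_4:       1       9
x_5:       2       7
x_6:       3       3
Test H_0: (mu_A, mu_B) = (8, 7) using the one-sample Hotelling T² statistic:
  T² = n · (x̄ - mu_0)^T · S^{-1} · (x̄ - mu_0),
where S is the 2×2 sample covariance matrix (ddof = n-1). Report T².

Step 1 — sample mean vector:
  mean(A) = (1 + 4 + 9 + 1 + 2 + 3) / 6 = 20/6 = 3.3333
  mean(B) = (3 + 4 + 4 + 9 + 7 + 3) / 6 = 30/6 = 5
  x̄ = (3.3333, 5),  deviation x̄ - mu_0 = (3.3333, 5) - (8, 7) = (-4.6667, -2).

Step 2 — sample covariance matrix, S[i,j] = (1/(n-1)) · Σ_k (x_{k,i} - mean_i) · (x_{k,j} - mean_j), divisor n-1 = 5:
  S[A,A] = ((-2.3333)·(-2.3333) + (0.6667)·(0.6667) + (5.6667)·(5.6667) + (-2.3333)·(-2.3333) + (-1.3333)·(-1.3333) + (-0.3333)·(-0.3333)) / 5 = 45.3333/5 = 9.0667
  S[A,B] = ((-2.3333)·(-2) + (0.6667)·(-1) + (5.6667)·(-1) + (-2.3333)·(4) + (-1.3333)·(2) + (-0.3333)·(-2)) / 5 = -13/5 = -2.6
  S[B,B] = ((-2)·(-2) + (-1)·(-1) + (-1)·(-1) + (4)·(4) + (2)·(2) + (-2)·(-2)) / 5 = 30/5 = 6
  S = [[9.0667, -2.6],
 [-2.6, 6]].

Step 3 — invert S. det(S) = 9.0667·6 - (-2.6)² = 47.64.
  S^{-1} = (1/det) · [[d, -b], [-b, a]] = [[0.1259, 0.0546],
 [0.0546, 0.1903]].

Step 4 — quadratic form (x̄ - mu_0)^T · S^{-1} · (x̄ - mu_0):
  S^{-1} · (x̄ - mu_0) = (-0.6969, -0.6353),
  (x̄ - mu_0)^T · [...] = (-4.6667)·(-0.6969) + (-2)·(-0.6353) = 4.5228.

Step 5 — scale by n: T² = 6 · 4.5228 = 27.1369.

T² ≈ 27.1369


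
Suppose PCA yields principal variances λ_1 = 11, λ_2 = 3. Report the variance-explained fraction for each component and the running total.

Step 1 — total variance = trace(Sigma) = Σ λ_i = 11 + 3 = 14.

Step 2 — fraction explained by component i = λ_i / Σ λ:
  PC1: 11/14 = 0.7857
  PC2: 3/14 = 0.2143

Step 3 — cumulative fraction after k components = (λ_1 + ... + λ_k) / Σ λ:
  k = 1: 11/14 = 0.7857
  k = 2: (11 + 3)/14 = 14/14 = 1

Summary (fraction, with percent):

explained: PC1 0.7857 (78.57%), PC2 0.2143 (21.43%);  cumulative: 0.7857, 1


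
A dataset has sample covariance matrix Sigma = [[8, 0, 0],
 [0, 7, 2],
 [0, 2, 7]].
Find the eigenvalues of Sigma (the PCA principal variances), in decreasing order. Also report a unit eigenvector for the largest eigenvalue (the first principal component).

Step 1 — characteristic polynomial p(λ) = det(λI - Sigma) = λ³ - tr·λ² + c_1·λ - det, where tr = trace, c_1 = sum of the principal 2×2 minors, det = det(Sigma):
  tr = 8 + 7 + 7 = 22,
  c_1 = (8·7 - (0)²) + (8·7 - (0)²) + (7·7 - (2)²) = 56 + 56 + 45 = 157,
  det = 8·(7·7 - (2)²) - (0)·((0)·7 - (2)·(0)) + (0)·((0)·(2) - 7·(0)) = 8·(45) - (0)·(0) + (0)·(0) = 360.
  So p(λ) = λ³ - 22λ² + 157λ - 360.
Step 2 — look for an integer root (rational root theorem: any rational root is an integer divisor of 360). Testing λ = 5:
  p(5) = 125 - 550 + 785 - 360 = 0  ✓
  Dividing out (λ - 5): p(λ) = (λ - 5)(λ² - 17λ + 72).
Step 3 — remaining eigenvalues from the quadratic λ² - 17λ + 72 = 0:
  Δ = 17² - 4·72 = 289 - 288 = 1,  λ = (17 ± √1)/2 = (17 ± 1)/2 = 9 or 8.
  Sorted: λ_1 = 9,  λ_2 = 8,  λ_3 = 5  (check: sum = 22 = tr ✓).

Step 4 — unit eigenvector for λ_1 = 9: v spans the null space of (Sigma - λ_1 I), whose rows are
  r_1 = (-1, 0, 0),  r_2 = (0, -2, 2),  r_3 = (0, 2, -2).
  v is orthogonal to every row, so take v ∝ r_1 × r_2 = ((0)·(2) - (0)·(-2), (0)·(0) - (-1)·(2), (-1)·(-2) - (0)·(0)) = (0, 2, 2).
  Rescale (divide by 2): u = (0, 1, 1).
  ||u|| = √((0)² + (1)² + (1)²) = √(2) ≈ 1.4142,  v_1 = u/||u|| ≈ (0, 0.7071, 0.7071) (||v_1|| = 1).

λ_1 = 9,  λ_2 = 8,  λ_3 = 5;  v_1 ≈ (0, 0.7071, 0.7071)


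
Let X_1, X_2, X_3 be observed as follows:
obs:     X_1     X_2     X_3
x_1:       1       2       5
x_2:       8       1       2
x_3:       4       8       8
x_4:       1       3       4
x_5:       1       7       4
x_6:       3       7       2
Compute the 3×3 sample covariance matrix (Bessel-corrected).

Step 1 — column means:
  mean(X_1) = (1 + 8 + 4 + 1 + 1 + 3) / 6 = 18/6 = 3
  mean(X_2) = (2 + 1 + 8 + 3 + 7 + 7) / 6 = 28/6 = 4.6667
  mean(X_3) = (5 + 2 + 8 + 4 + 4 + 2) / 6 = 25/6 = 4.1667

Step 2 — sample covariance S[i,j] = (1/(n-1)) · Σ_k (x_{k,i} - mean_i) · (x_{k,j} - mean_j), with n-1 = 5.
  S[X_1,X_1] = ((-2)·(-2) + (5)·(5) + (1)·(1) + (-2)·(-2) + (-2)·(-2) + (0)·(0)) / 5 = 38/5 = 7.6
  S[X_1,X_2] = ((-2)·(-2.6667) + (5)·(-3.6667) + (1)·(3.3333) + (-2)·(-1.6667) + (-2)·(2.3333) + (0)·(2.3333)) / 5 = -11/5 = -2.2
  S[X_1,X_3] = ((-2)·(0.8333) + (5)·(-2.1667) + (1)·(3.8333) + (-2)·(-0.1667) + (-2)·(-0.1667) + (0)·(-2.1667)) / 5 = -8/5 = -1.6
  S[X_2,X_2] = ((-2.6667)·(-2.6667) + (-3.6667)·(-3.6667) + (3.3333)·(3.3333) + (-1.6667)·(-1.6667) + (2.3333)·(2.3333) + (2.3333)·(2.3333)) / 5 = 45.3333/5 = 9.0667
  S[X_2,X_3] = ((-2.6667)·(0.8333) + (-3.6667)·(-2.1667) + (3.3333)·(3.8333) + (-1.6667)·(-0.1667) + (2.3333)·(-0.1667) + (2.3333)·(-2.1667)) / 5 = 13.3333/5 = 2.6667
  S[X_3,X_3] = ((0.8333)·(0.8333) + (-2.1667)·(-2.1667) + (3.8333)·(3.8333) + (-0.1667)·(-0.1667) + (-0.1667)·(-0.1667) + (-2.1667)·(-2.1667)) / 5 = 24.8333/5 = 4.9667

S is symmetric (S[j,i] = S[i,j]). Assembling:

S = [[7.6, -2.2, -1.6],
 [-2.2, 9.0667, 2.6667],
 [-1.6, 2.6667, 4.9667]]


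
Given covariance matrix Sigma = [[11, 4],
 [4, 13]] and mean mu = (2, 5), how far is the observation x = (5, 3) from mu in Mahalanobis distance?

Step 1 — centre the observation: (x - mu) = (3, -2).

Step 2 — invert Sigma. det(Sigma) = 11·13 - (4)² = 127.
  Sigma^{-1} = (1/det) · [[d, -b], [-b, a]] = [[0.1024, -0.0315],
 [-0.0315, 0.0866]].

Step 3 — form the quadratic (x - mu)^T · Sigma^{-1} · (x - mu):
  Sigma^{-1} · (x - mu) = (0.3701, -0.2677).
  (x - mu)^T · [Sigma^{-1} · (x - mu)] = (3)·(0.3701) + (-2)·(-0.2677) = 1.6457.

Step 4 — take square root: d = √(1.6457) ≈ 1.2828.

d(x, mu) = √(1.6457) ≈ 1.2828


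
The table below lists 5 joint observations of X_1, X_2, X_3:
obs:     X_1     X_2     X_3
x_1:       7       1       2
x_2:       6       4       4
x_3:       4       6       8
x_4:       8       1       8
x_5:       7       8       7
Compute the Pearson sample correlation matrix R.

Step 1 — column means:
  mean(X_1) = (7 + 6 + 4 + 8 + 7) / 5 = 32/5 = 6.4
  mean(X_2) = (1 + 4 + 6 + 1 + 8) / 5 = 20/5 = 4
  mean(X_3) = (2 + 4 + 8 + 8 + 7) / 5 = 29/5 = 5.8

Step 2 — sample variances and covariances s[i,j] = (1/(n-1)) · Σ_k (x_{k,i} - mean_i) · (x_{k,j} - mean_j), with n-1 = 4:
  s[X_1,X_1] = ((0.6)·(0.6) + (-0.4)·(-0.4) + (-2.4)·(-2.4) + (1.6)·(1.6) + (0.6)·(0.6)) / 4 = 9.2/4 = 2.3
  s[X_1,X_2] = ((0.6)·(-3) + (-0.4)·(0) + (-2.4)·(2) + (1.6)·(-3) + (0.6)·(4)) / 4 = -9/4 = -2.25
  s[X_1,X_3] = ((0.6)·(-3.8) + (-0.4)·(-1.8) + (-2.4)·(2.2) + (1.6)·(2.2) + (0.6)·(1.2)) / 4 = -2.6/4 = -0.65
  s[X_2,X_2] = ((-3)·(-3) + (0)·(0) + (2)·(2) + (-3)·(-3) + (4)·(4)) / 4 = 38/4 = 9.5
  s[X_2,X_3] = ((-3)·(-3.8) + (0)·(-1.8) + (2)·(2.2) + (-3)·(2.2) + (4)·(1.2)) / 4 = 14/4 = 3.5
  s[X_3,X_3] = ((-3.8)·(-3.8) + (-1.8)·(-1.8) + (2.2)·(2.2) + (2.2)·(2.2) + (1.2)·(1.2)) / 4 = 28.8/4 = 7.2
  Sample standard deviations s_i = √(s[i,i]):
  s(X_1) = √(2.3) = 1.5166
  s(X_2) = √(9.5) = 3.0822
  s(X_3) = √(7.2) = 2.6833

Step 3 — r_{ij} = s_{ij} / (s_i · s_j):
  r[X_1,X_1] = 1 (diagonal).
  r[X_1,X_2] = -2.25 / (1.5166 · 3.0822) = -2.25 / 4.6744 = -0.4813
  r[X_1,X_3] = -0.65 / (1.5166 · 2.6833) = -0.65 / 4.0694 = -0.1597
  r[X_2,X_2] = 1 (diagonal).
  r[X_2,X_3] = 3.5 / (3.0822 · 2.6833) = 3.5 / 8.2704 = 0.4232
  r[X_3,X_3] = 1 (diagonal).

R is symmetric with unit diagonal. Assembling:

R = [[1, -0.4813, -0.1597],
 [-0.4813, 1, 0.4232],
 [-0.1597, 0.4232, 1]]


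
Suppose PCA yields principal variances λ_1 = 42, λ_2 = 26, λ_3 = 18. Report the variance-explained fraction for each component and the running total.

Step 1 — total variance = trace(Sigma) = Σ λ_i = 42 + 26 + 18 = 86.

Step 2 — fraction explained by component i = λ_i / Σ λ:
  PC1: 42/86 = 0.4884
  PC2: 26/86 = 0.3023
  PC3: 18/86 = 0.2093

Step 3 — cumulative fraction after k components = (λ_1 + ... + λ_k) / Σ λ:
  k = 1: 42/86 = 0.4884
  k = 2: (42 + 26)/86 = 68/86 = 0.7907
  k = 3: (42 + 26 + 18)/86 = 86/86 = 1

Summary (fraction, with percent):

explained: PC1 0.4884 (48.84%), PC2 0.3023 (30.23%), PC3 0.2093 (20.93%);  cumulative: 0.4884, 0.7907, 1


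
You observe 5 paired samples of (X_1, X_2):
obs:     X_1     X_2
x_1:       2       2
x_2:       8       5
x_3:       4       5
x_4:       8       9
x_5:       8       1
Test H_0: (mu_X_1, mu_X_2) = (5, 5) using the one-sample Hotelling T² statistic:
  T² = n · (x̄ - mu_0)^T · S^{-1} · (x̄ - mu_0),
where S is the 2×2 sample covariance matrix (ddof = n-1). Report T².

Step 1 — sample mean vector:
  mean(X_1) = (2 + 8 + 4 + 8 + 8) / 5 = 30/5 = 6
  mean(X_2) = (2 + 5 + 5 + 9 + 1) / 5 = 22/5 = 4.4
  x̄ = (6, 4.4),  deviation x̄ - mu_0 = (6, 4.4) - (5, 5) = (1, -0.6).

Step 2 — sample covariance matrix, S[i,j] = (1/(n-1)) · Σ_k (x_{k,i} - mean_i) · (x_{k,j} - mean_j), divisor n-1 = 4:
  S[X_1,X_1] = ((-4)·(-4) + (2)·(2) + (-2)·(-2) + (2)·(2) + (2)·(2)) / 4 = 32/4 = 8
  S[X_1,X_2] = ((-4)·(-2.4) + (2)·(0.6) + (-2)·(0.6) + (2)·(4.6) + (2)·(-3.4)) / 4 = 12/4 = 3
  S[X_2,X_2] = ((-2.4)·(-2.4) + (0.6)·(0.6) + (0.6)·(0.6) + (4.6)·(4.6) + (-3.4)·(-3.4)) / 4 = 39.2/4 = 9.8
  S = [[8, 3],
 [3, 9.8]].

Step 3 — invert S. det(S) = 8·9.8 - (3)² = 69.4.
  S^{-1} = (1/det) · [[d, -b], [-b, a]] = [[0.1412, -0.0432],
 [-0.0432, 0.1153]].

Step 4 — quadratic form (x̄ - mu_0)^T · S^{-1} · (x̄ - mu_0):
  S^{-1} · (x̄ - mu_0) = (0.1671, -0.1124),
  (x̄ - mu_0)^T · [...] = (1)·(0.1671) + (-0.6)·(-0.1124) = 0.2346.

Step 5 — scale by n: T² = 5 · 0.2346 = 1.1729.

T² ≈ 1.1729


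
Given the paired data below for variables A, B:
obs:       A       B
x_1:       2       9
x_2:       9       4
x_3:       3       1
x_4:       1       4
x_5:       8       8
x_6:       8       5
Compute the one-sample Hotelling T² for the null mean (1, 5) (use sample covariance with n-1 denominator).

Step 1 — sample mean vector:
  mean(A) = (2 + 9 + 3 + 1 + 8 + 8) / 6 = 31/6 = 5.1667
  mean(B) = (9 + 4 + 1 + 4 + 8 + 5) / 6 = 31/6 = 5.1667
  x̄ = (5.1667, 5.1667),  deviation x̄ - mu_0 = (5.1667, 5.1667) - (1, 5) = (4.1667, 0.1667).

Step 2 — sample covariance matrix, S[i,j] = (1/(n-1)) · Σ_k (x_{k,i} - mean_i) · (x_{k,j} - mean_j), divisor n-1 = 5:
  S[A,A] = ((-3.1667)·(-3.1667) + (3.8333)·(3.8333) + (-2.1667)·(-2.1667) + (-4.1667)·(-4.1667) + (2.8333)·(2.8333) + (2.8333)·(2.8333)) / 5 = 62.8333/5 = 12.5667
  S[A,B] = ((-3.1667)·(3.8333) + (3.8333)·(-1.1667) + (-2.1667)·(-4.1667) + (-4.1667)·(-1.1667) + (2.8333)·(2.8333) + (2.8333)·(-0.1667)) / 5 = 4.8333/5 = 0.9667
  S[B,B] = ((3.8333)·(3.8333) + (-1.1667)·(-1.1667) + (-4.1667)·(-4.1667) + (-1.1667)·(-1.1667) + (2.8333)·(2.8333) + (-0.1667)·(-0.1667)) / 5 = 42.8333/5 = 8.5667
  S = [[12.5667, 0.9667],
 [0.9667, 8.5667]].

Step 3 — invert S. det(S) = 12.5667·8.5667 - (0.9667)² = 106.72.
  S^{-1} = (1/det) · [[d, -b], [-b, a]] = [[0.0803, -0.0091],
 [-0.0091, 0.1178]].

Step 4 — quadratic form (x̄ - mu_0)^T · S^{-1} · (x̄ - mu_0):
  S^{-1} · (x̄ - mu_0) = (0.333, -0.0181),
  (x̄ - mu_0)^T · [...] = (4.1667)·(0.333) + (0.1667)·(-0.0181) = 1.3843.

Step 5 — scale by n: T² = 6 · 1.3843 = 8.3058.

T² ≈ 8.3058


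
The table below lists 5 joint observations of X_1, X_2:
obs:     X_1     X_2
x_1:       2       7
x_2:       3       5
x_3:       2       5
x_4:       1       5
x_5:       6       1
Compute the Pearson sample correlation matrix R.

Step 1 — column means:
  mean(X_1) = (2 + 3 + 2 + 1 + 6) / 5 = 14/5 = 2.8
  mean(X_2) = (7 + 5 + 5 + 5 + 1) / 5 = 23/5 = 4.6

Step 2 — sample variances and covariances s[i,j] = (1/(n-1)) · Σ_k (x_{k,i} - mean_i) · (x_{k,j} - mean_j), with n-1 = 4:
  s[X_1,X_1] = ((-0.8)·(-0.8) + (0.2)·(0.2) + (-0.8)·(-0.8) + (-1.8)·(-1.8) + (3.2)·(3.2)) / 4 = 14.8/4 = 3.7
  s[X_1,X_2] = ((-0.8)·(2.4) + (0.2)·(0.4) + (-0.8)·(0.4) + (-1.8)·(0.4) + (3.2)·(-3.6)) / 4 = -14.4/4 = -3.6
  s[X_2,X_2] = ((2.4)·(2.4) + (0.4)·(0.4) + (0.4)·(0.4) + (0.4)·(0.4) + (-3.6)·(-3.6)) / 4 = 19.2/4 = 4.8
  Sample standard deviations s_i = √(s[i,i]):
  s(X_1) = √(3.7) = 1.9235
  s(X_2) = √(4.8) = 2.1909

Step 3 — r_{ij} = s_{ij} / (s_i · s_j):
  r[X_1,X_1] = 1 (diagonal).
  r[X_1,X_2] = -3.6 / (1.9235 · 2.1909) = -3.6 / 4.2143 = -0.8542
  r[X_2,X_2] = 1 (diagonal).

R is symmetric with unit diagonal. Assembling:

R = [[1, -0.8542],
 [-0.8542, 1]]


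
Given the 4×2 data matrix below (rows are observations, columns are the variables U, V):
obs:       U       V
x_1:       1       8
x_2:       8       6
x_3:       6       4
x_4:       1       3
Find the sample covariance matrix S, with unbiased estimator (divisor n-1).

Step 1 — column means:
  mean(U) = (1 + 8 + 6 + 1) / 4 = 16/4 = 4
  mean(V) = (8 + 6 + 4 + 3) / 4 = 21/4 = 5.25

Step 2 — sample covariance S[i,j] = (1/(n-1)) · Σ_k (x_{k,i} - mean_i) · (x_{k,j} - mean_j), with n-1 = 3.
  S[U,U] = ((-3)·(-3) + (4)·(4) + (2)·(2) + (-3)·(-3)) / 3 = 38/3 = 12.6667
  S[U,V] = ((-3)·(2.75) + (4)·(0.75) + (2)·(-1.25) + (-3)·(-2.25)) / 3 = -1/3 = -0.3333
  S[V,V] = ((2.75)·(2.75) + (0.75)·(0.75) + (-1.25)·(-1.25) + (-2.25)·(-2.25)) / 3 = 14.75/3 = 4.9167

S is symmetric (S[j,i] = S[i,j]). Assembling:

S = [[12.6667, -0.3333],
 [-0.3333, 4.9167]]


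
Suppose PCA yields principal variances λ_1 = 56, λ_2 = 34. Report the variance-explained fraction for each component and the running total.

Step 1 — total variance = trace(Sigma) = Σ λ_i = 56 + 34 = 90.

Step 2 — fraction explained by component i = λ_i / Σ λ:
  PC1: 56/90 = 0.6222
  PC2: 34/90 = 0.3778

Step 3 — cumulative fraction after k components = (λ_1 + ... + λ_k) / Σ λ:
  k = 1: 56/90 = 0.6222
  k = 2: (56 + 34)/90 = 90/90 = 1

Summary (fraction, with percent):

explained: PC1 0.6222 (62.22%), PC2 0.3778 (37.78%);  cumulative: 0.6222, 1


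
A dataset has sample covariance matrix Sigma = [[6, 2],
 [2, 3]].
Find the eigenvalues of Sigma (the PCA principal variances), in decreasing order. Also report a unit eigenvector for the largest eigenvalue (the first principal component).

Step 1 — characteristic polynomial of 2×2 Sigma:
  det(Sigma - λI) = λ² - trace · λ + det = 0.
  trace = 6 + 3 = 9, det = 6·3 - (2)² = 14.
Step 2 — discriminant:
  Δ = trace² - 4·det = 81 - 56 = 25.
Step 3 — eigenvalues:
  λ = (trace ± √Δ)/2 = (9 ± 5)/2,
  λ_1 = 7,  λ_2 = 2.

Step 4 — unit eigenvector for λ_1: solve (Sigma - λ_1 I)v = 0. First row:
  (6 - 7)·v_x + (2)·v_y = 0, i.e. (-1)·v_x + (2)·v_y = 0,
  so v ∝ (b, λ_1 - a) = (2, 1) = u.
  ||u|| = √((2)² + (1)²) = √(5) ≈ 2.2361,
  v_1 = u/||u|| ≈ (0.8944, 0.4472) (||v_1|| = 1).

λ_1 = 7,  λ_2 = 2;  v_1 ≈ (0.8944, 0.4472)


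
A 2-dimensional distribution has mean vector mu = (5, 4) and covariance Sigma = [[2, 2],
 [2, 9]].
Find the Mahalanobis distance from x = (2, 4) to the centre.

Step 1 — centre the observation: (x - mu) = (-3, 0).

Step 2 — invert Sigma. det(Sigma) = 2·9 - (2)² = 14.
  Sigma^{-1} = (1/det) · [[d, -b], [-b, a]] = [[0.6429, -0.1429],
 [-0.1429, 0.1429]].

Step 3 — form the quadratic (x - mu)^T · Sigma^{-1} · (x - mu):
  Sigma^{-1} · (x - mu) = (-1.9286, 0.4286).
  (x - mu)^T · [Sigma^{-1} · (x - mu)] = (-3)·(-1.9286) + (0)·(0.4286) = 5.7857.

Step 4 — take square root: d = √(5.7857) ≈ 2.4054.

d(x, mu) = √(5.7857) ≈ 2.4054


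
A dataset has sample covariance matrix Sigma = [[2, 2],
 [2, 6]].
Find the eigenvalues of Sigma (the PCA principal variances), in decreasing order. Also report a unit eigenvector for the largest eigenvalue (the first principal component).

Step 1 — characteristic polynomial of 2×2 Sigma:
  det(Sigma - λI) = λ² - trace · λ + det = 0.
  trace = 2 + 6 = 8, det = 2·6 - (2)² = 8.
Step 2 — discriminant:
  Δ = trace² - 4·det = 64 - 32 = 32.
Step 3 — eigenvalues:
  λ = (trace ± √Δ)/2 = (8 ± 5.6569)/2,
  λ_1 = 6.8284,  λ_2 = 1.1716.

Step 4 — unit eigenvector for λ_1: solve (Sigma - λ_1 I)v = 0. First row:
  (2 - 6.8284)·v_x + (2)·v_y = 0, i.e. (-4.8284)·v_x + (2)·v_y = 0,
  so v ∝ (b, λ_1 - a) = (2, 4.8284) = u.
  ||u|| = √((2)² + (4.8284)²) = √(27.3137) ≈ 5.2263,
  v_1 = u/||u|| ≈ (0.3827, 0.9239) (||v_1|| = 1).

λ_1 = 6.8284,  λ_2 = 1.1716;  v_1 ≈ (0.3827, 0.9239)


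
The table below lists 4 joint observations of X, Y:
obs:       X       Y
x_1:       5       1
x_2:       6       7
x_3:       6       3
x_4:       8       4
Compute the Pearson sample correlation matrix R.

Step 1 — column means:
  mean(X) = (5 + 6 + 6 + 8) / 4 = 25/4 = 6.25
  mean(Y) = (1 + 7 + 3 + 4) / 4 = 15/4 = 3.75

Step 2 — sample variances and covariances s[i,j] = (1/(n-1)) · Σ_k (x_{k,i} - mean_i) · (x_{k,j} - mean_j), with n-1 = 3:
  s[X,X] = ((-1.25)·(-1.25) + (-0.25)·(-0.25) + (-0.25)·(-0.25) + (1.75)·(1.75)) / 3 = 4.75/3 = 1.5833
  s[X,Y] = ((-1.25)·(-2.75) + (-0.25)·(3.25) + (-0.25)·(-0.75) + (1.75)·(0.25)) / 3 = 3.25/3 = 1.0833
  s[Y,Y] = ((-2.75)·(-2.75) + (3.25)·(3.25) + (-0.75)·(-0.75) + (0.25)·(0.25)) / 3 = 18.75/3 = 6.25
  Sample standard deviations s_i = √(s[i,i]):
  s(X) = √(1.5833) = 1.2583
  s(Y) = √(6.25) = 2.5

Step 3 — r_{ij} = s_{ij} / (s_i · s_j):
  r[X,X] = 1 (diagonal).
  r[X,Y] = 1.0833 / (1.2583 · 2.5) = 1.0833 / 3.1458 = 0.3444
  r[Y,Y] = 1 (diagonal).

R is symmetric with unit diagonal. Assembling:

R = [[1, 0.3444],
 [0.3444, 1]]


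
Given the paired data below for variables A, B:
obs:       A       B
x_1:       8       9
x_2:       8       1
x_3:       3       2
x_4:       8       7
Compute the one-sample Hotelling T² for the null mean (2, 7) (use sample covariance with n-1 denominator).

Step 1 — sample mean vector:
  mean(A) = (8 + 8 + 3 + 8) / 4 = 27/4 = 6.75
  mean(B) = (9 + 1 + 2 + 7) / 4 = 19/4 = 4.75
  x̄ = (6.75, 4.75),  deviation x̄ - mu_0 = (6.75, 4.75) - (2, 7) = (4.75, -2.25).

Step 2 — sample covariance matrix, S[i,j] = (1/(n-1)) · Σ_k (x_{k,i} - mean_i) · (x_{k,j} - mean_j), divisor n-1 = 3:
  S[A,A] = ((1.25)·(1.25) + (1.25)·(1.25) + (-3.75)·(-3.75) + (1.25)·(1.25)) / 3 = 18.75/3 = 6.25
  S[A,B] = ((1.25)·(4.25) + (1.25)·(-3.75) + (-3.75)·(-2.75) + (1.25)·(2.25)) / 3 = 13.75/3 = 4.5833
  S[B,B] = ((4.25)·(4.25) + (-3.75)·(-3.75) + (-2.75)·(-2.75) + (2.25)·(2.25)) / 3 = 44.75/3 = 14.9167
  S = [[6.25, 4.5833],
 [4.5833, 14.9167]].

Step 3 — invert S. det(S) = 6.25·14.9167 - (4.5833)² = 72.2222.
  S^{-1} = (1/det) · [[d, -b], [-b, a]] = [[0.2065, -0.0635],
 [-0.0635, 0.0865]].

Step 4 — quadratic form (x̄ - mu_0)^T · S^{-1} · (x̄ - mu_0):
  S^{-1} · (x̄ - mu_0) = (1.1238, -0.4962),
  (x̄ - mu_0)^T · [...] = (4.75)·(1.1238) + (-2.25)·(-0.4962) = 6.4546.

Step 5 — scale by n: T² = 4 · 6.4546 = 25.8185.

T² ≈ 25.8185


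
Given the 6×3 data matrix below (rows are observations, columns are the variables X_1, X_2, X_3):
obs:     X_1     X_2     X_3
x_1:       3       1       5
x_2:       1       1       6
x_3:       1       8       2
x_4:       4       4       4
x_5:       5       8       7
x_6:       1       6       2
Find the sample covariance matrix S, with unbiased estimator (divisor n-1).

Step 1 — column means:
  mean(X_1) = (3 + 1 + 1 + 4 + 5 + 1) / 6 = 15/6 = 2.5
  mean(X_2) = (1 + 1 + 8 + 4 + 8 + 6) / 6 = 28/6 = 4.6667
  mean(X_3) = (5 + 6 + 2 + 4 + 7 + 2) / 6 = 26/6 = 4.3333

Step 2 — sample covariance S[i,j] = (1/(n-1)) · Σ_k (x_{k,i} - mean_i) · (x_{k,j} - mean_j), with n-1 = 5.
  S[X_1,X_1] = ((0.5)·(0.5) + (-1.5)·(-1.5) + (-1.5)·(-1.5) + (1.5)·(1.5) + (2.5)·(2.5) + (-1.5)·(-1.5)) / 5 = 15.5/5 = 3.1
  S[X_1,X_2] = ((0.5)·(-3.6667) + (-1.5)·(-3.6667) + (-1.5)·(3.3333) + (1.5)·(-0.6667) + (2.5)·(3.3333) + (-1.5)·(1.3333)) / 5 = 4/5 = 0.8
  S[X_1,X_3] = ((0.5)·(0.6667) + (-1.5)·(1.6667) + (-1.5)·(-2.3333) + (1.5)·(-0.3333) + (2.5)·(2.6667) + (-1.5)·(-2.3333)) / 5 = 11/5 = 2.2
  S[X_2,X_2] = ((-3.6667)·(-3.6667) + (-3.6667)·(-3.6667) + (3.3333)·(3.3333) + (-0.6667)·(-0.6667) + (3.3333)·(3.3333) + (1.3333)·(1.3333)) / 5 = 51.3333/5 = 10.2667
  S[X_2,X_3] = ((-3.6667)·(0.6667) + (-3.6667)·(1.6667) + (3.3333)·(-2.3333) + (-0.6667)·(-0.3333) + (3.3333)·(2.6667) + (1.3333)·(-2.3333)) / 5 = -10.3333/5 = -2.0667
  S[X_3,X_3] = ((0.6667)·(0.6667) + (1.6667)·(1.6667) + (-2.3333)·(-2.3333) + (-0.3333)·(-0.3333) + (2.6667)·(2.6667) + (-2.3333)·(-2.3333)) / 5 = 21.3333/5 = 4.2667

S is symmetric (S[j,i] = S[i,j]). Assembling:

S = [[3.1, 0.8, 2.2],
 [0.8, 10.2667, -2.0667],
 [2.2, -2.0667, 4.2667]]


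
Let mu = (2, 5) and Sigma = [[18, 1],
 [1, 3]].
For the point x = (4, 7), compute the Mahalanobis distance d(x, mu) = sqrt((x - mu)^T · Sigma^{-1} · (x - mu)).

Step 1 — centre the observation: (x - mu) = (2, 2).

Step 2 — invert Sigma. det(Sigma) = 18·3 - (1)² = 53.
  Sigma^{-1} = (1/det) · [[d, -b], [-b, a]] = [[0.0566, -0.0189],
 [-0.0189, 0.3396]].

Step 3 — form the quadratic (x - mu)^T · Sigma^{-1} · (x - mu):
  Sigma^{-1} · (x - mu) = (0.0755, 0.6415).
  (x - mu)^T · [Sigma^{-1} · (x - mu)] = (2)·(0.0755) + (2)·(0.6415) = 1.434.

Step 4 — take square root: d = √(1.434) ≈ 1.1975.

d(x, mu) = √(1.434) ≈ 1.1975


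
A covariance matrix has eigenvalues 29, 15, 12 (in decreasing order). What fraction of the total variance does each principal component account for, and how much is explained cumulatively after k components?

Step 1 — total variance = trace(Sigma) = Σ λ_i = 29 + 15 + 12 = 56.

Step 2 — fraction explained by component i = λ_i / Σ λ:
  PC1: 29/56 = 0.5179
  PC2: 15/56 = 0.2679
  PC3: 12/56 = 0.2143

Step 3 — cumulative fraction after k components = (λ_1 + ... + λ_k) / Σ λ:
  k = 1: 29/56 = 0.5179
  k = 2: (29 + 15)/56 = 44/56 = 0.7857
  k = 3: (29 + 15 + 12)/56 = 56/56 = 1

Summary (fraction, with percent):

explained: PC1 0.5179 (51.79%), PC2 0.2679 (26.79%), PC3 0.2143 (21.43%);  cumulative: 0.5179, 0.7857, 1


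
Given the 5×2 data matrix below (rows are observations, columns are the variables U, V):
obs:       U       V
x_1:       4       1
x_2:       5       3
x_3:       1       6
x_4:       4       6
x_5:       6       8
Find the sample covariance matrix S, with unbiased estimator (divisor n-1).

Step 1 — column means:
  mean(U) = (4 + 5 + 1 + 4 + 6) / 5 = 20/5 = 4
  mean(V) = (1 + 3 + 6 + 6 + 8) / 5 = 24/5 = 4.8

Step 2 — sample covariance S[i,j] = (1/(n-1)) · Σ_k (x_{k,i} - mean_i) · (x_{k,j} - mean_j), with n-1 = 4.
  S[U,U] = ((0)·(0) + (1)·(1) + (-3)·(-3) + (0)·(0) + (2)·(2)) / 4 = 14/4 = 3.5
  S[U,V] = ((0)·(-3.8) + (1)·(-1.8) + (-3)·(1.2) + (0)·(1.2) + (2)·(3.2)) / 4 = 1/4 = 0.25
  S[V,V] = ((-3.8)·(-3.8) + (-1.8)·(-1.8) + (1.2)·(1.2) + (1.2)·(1.2) + (3.2)·(3.2)) / 4 = 30.8/4 = 7.7

S is symmetric (S[j,i] = S[i,j]). Assembling:

S = [[3.5, 0.25],
 [0.25, 7.7]]


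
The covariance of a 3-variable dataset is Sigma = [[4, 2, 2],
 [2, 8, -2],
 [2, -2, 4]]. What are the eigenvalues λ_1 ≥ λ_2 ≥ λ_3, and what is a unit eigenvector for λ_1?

Step 1 — characteristic polynomial p(λ) = det(λI - Sigma) = λ³ - tr·λ² + c_1·λ - det, where tr = trace, c_1 = sum of the principal 2×2 minors, det = det(Sigma):
  tr = 4 + 8 + 4 = 16,
  c_1 = (4·8 - (2)²) + (4·4 - (2)²) + (8·4 - (-2)²) = 28 + 12 + 28 = 68,
  det = 4·(8·4 - (-2)²) - (2)·((2)·4 - (-2)·(2)) + (2)·((2)·(-2) - 8·(2)) = 4·(28) - (2)·(12) + (2)·(-20) = 48.
  So p(λ) = λ³ - 16λ² + 68λ - 48.
Step 2 — look for an integer root (rational root theorem: any rational root is an integer divisor of 48). Testing λ = 6:
  p(6) = 216 - 576 + 408 - 48 = 0  ✓
  Dividing out (λ - 6): p(λ) = (λ - 6)(λ² - 10λ + 8).
Step 3 — remaining eigenvalues from the quadratic λ² - 10λ + 8 = 0:
  Δ = 10² - 4·8 = 100 - 32 = 68,  λ = (10 ± √68)/2 = (10 ± 8.2462)/2 ≈ 9.1231 or 0.8769.
  Sorted: λ_1 = 9.1231,  λ_2 = 6,  λ_3 = 0.8769  (check: sum = 16 = tr ✓).

Step 4 — unit eigenvector for λ_1 ≈ 9.1231: v spans the null space of (Sigma - λ_1 I), whose rows are
  r_1 = (-5.1231, 2, 2),  r_2 = (2, -1.1231, -2),  r_3 = (2, -2, -5.1231).
  v is orthogonal to every row, so take v ∝ r_1 × r_2 = ((2)·(-2) - (2)·(-1.1231), (2)·(2) - (-5.1231)·(-2), (-5.1231)·(-1.1231) - (2)·(2)) ≈ (-1.7538, -6.2462, 1.7538).
  Rescale (multiply by -1 so the first nonzero entry is positive): u = (1.7538, 6.2462, -1.7538).
  ||u|| = √((1.7538)² + (6.2462)² + (-1.7538)²) = √(45.1667) ≈ 6.7206,  v_1 = u/||u|| ≈ (0.261, 0.9294, -0.261) (||v_1|| = 1).

λ_1 = 9.1231,  λ_2 = 6,  λ_3 = 0.8769;  v_1 ≈ (0.261, 0.9294, -0.261)
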